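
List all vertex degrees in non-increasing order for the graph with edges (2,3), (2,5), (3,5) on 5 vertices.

Step 1: Count edges incident to each vertex:
  deg(1) = 0 (neighbors: none)
  deg(2) = 2 (neighbors: 3, 5)
  deg(3) = 2 (neighbors: 2, 5)
  deg(4) = 0 (neighbors: none)
  deg(5) = 2 (neighbors: 2, 3)

Step 2: Sort degrees in non-increasing order:
  Degrees: [0, 2, 2, 0, 2] -> sorted: [2, 2, 2, 0, 0]

Degree sequence: [2, 2, 2, 0, 0]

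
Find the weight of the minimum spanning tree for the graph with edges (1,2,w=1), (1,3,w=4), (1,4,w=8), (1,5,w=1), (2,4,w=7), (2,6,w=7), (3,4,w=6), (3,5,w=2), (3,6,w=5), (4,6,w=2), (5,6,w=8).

Apply Kruskal's algorithm (sort edges by weight, add if no cycle):

Sorted edges by weight:
  (1,2) w=1
  (1,5) w=1
  (3,5) w=2
  (4,6) w=2
  (1,3) w=4
  (3,6) w=5
  (3,4) w=6
  (2,6) w=7
  (2,4) w=7
  (1,4) w=8
  (5,6) w=8

Add edge (1,2) w=1 -- no cycle. Running total: 1
Add edge (1,5) w=1 -- no cycle. Running total: 2
Add edge (3,5) w=2 -- no cycle. Running total: 4
Add edge (4,6) w=2 -- no cycle. Running total: 6
Skip edge (1,3) w=4 -- would create cycle
Add edge (3,6) w=5 -- no cycle. Running total: 11

MST edges: (1,2,w=1), (1,5,w=1), (3,5,w=2), (4,6,w=2), (3,6,w=5)
Total MST weight: 1 + 1 + 2 + 2 + 5 = 11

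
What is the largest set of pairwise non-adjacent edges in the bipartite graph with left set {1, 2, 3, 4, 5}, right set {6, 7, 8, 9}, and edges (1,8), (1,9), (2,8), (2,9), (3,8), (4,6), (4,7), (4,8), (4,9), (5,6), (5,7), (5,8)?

Step 1: List the neighbors of each left vertex:
  1: 8, 9
  2: 8, 9
  3: 8
  4: 6, 7, 8, 9
  5: 6, 7, 8

Step 2: Greedily match left vertices, then look for augmenting paths:
  Match 1 -- 8
  Match 2 -- 9
  Match 4 -- 6
  Match 5 -- 7
  No augmenting path remains.

Step 3: Verify this is maximum:
  Matching size 4 = min(|L|, |R|) = min(5, 4), which is an upper bound, so this matching is maximum.

Maximum matching: {(1,8), (2,9), (4,6), (5,7)}
Size: 4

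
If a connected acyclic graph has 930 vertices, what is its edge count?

A tree on n vertices always has exactly n - 1 edges.
For n = 930: edges = 930 - 1 = 929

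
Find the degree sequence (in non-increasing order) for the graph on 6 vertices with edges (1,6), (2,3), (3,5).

Step 1: Count edges incident to each vertex:
  deg(1) = 1 (neighbors: 6)
  deg(2) = 1 (neighbors: 3)
  deg(3) = 2 (neighbors: 2, 5)
  deg(4) = 0 (neighbors: none)
  deg(5) = 1 (neighbors: 3)
  deg(6) = 1 (neighbors: 1)

Step 2: Sort degrees in non-increasing order:
  Degrees: [1, 1, 2, 0, 1, 1] -> sorted: [2, 1, 1, 1, 1, 0]

Degree sequence: [2, 1, 1, 1, 1, 0]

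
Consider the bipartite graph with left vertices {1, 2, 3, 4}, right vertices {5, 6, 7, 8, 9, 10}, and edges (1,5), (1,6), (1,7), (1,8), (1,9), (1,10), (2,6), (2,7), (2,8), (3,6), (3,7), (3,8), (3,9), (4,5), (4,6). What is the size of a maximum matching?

Step 1: List the neighbors of each left vertex:
  1: 5, 6, 7, 8, 9, 10
  2: 6, 7, 8
  3: 6, 7, 8, 9
  4: 5, 6

Step 2: Greedily match left vertices, then look for augmenting paths:
  Match 1 -- 8
  Match 2 -- 6
  Match 3 -- 7
  Match 4 -- 5
  No augmenting path remains.

Step 3: Verify this is maximum:
  Matching size 4 = min(|L|, |R|) = min(4, 6), which is an upper bound, so this matching is maximum.

Maximum matching: {(1,8), (2,6), (3,7), (4,5)}
Size: 4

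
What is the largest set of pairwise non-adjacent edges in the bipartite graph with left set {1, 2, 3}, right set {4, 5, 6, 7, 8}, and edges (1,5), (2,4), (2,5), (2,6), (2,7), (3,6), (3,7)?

Step 1: List the neighbors of each left vertex:
  1: 5
  2: 4, 5, 6, 7
  3: 6, 7

Step 2: Greedily match left vertices, then look for augmenting paths:
  Match 1 -- 5
  Match 2 -- 4
  Match 3 -- 6
  No augmenting path remains.

Step 3: Verify this is maximum:
  Matching size 3 = min(|L|, |R|) = min(3, 5), which is an upper bound, so this matching is maximum.

Maximum matching: {(1,5), (2,4), (3,6)}
Size: 3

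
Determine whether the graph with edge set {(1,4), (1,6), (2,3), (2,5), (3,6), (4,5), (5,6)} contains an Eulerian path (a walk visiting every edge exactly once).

Step 1: Find the degree of each vertex:
  deg(1) = 2
  deg(2) = 2
  deg(3) = 2
  deg(4) = 2
  deg(5) = 3
  deg(6) = 3

Step 2: Count vertices with odd degree:
  Odd-degree vertices: 5, 6 (2 total)

Step 3: Apply Euler's theorem:
  - Eulerian circuit exists iff graph is connected and all vertices have even degree
  - Eulerian path exists iff graph is connected and has 0 or 2 odd-degree vertices

Graph is connected with exactly 2 odd-degree vertices (5, 6).
Eulerian path exists (starting and ending at the odd-degree vertices), but no Eulerian circuit.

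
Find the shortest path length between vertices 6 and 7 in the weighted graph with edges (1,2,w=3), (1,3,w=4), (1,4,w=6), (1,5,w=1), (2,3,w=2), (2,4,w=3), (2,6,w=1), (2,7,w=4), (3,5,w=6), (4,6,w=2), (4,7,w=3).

Step 1: Build adjacency list with weights:
  1: 2(w=3), 3(w=4), 4(w=6), 5(w=1)
  2: 1(w=3), 3(w=2), 4(w=3), 6(w=1), 7(w=4)
  3: 1(w=4), 2(w=2), 5(w=6)
  4: 1(w=6), 2(w=3), 6(w=2), 7(w=3)
  5: 1(w=1), 3(w=6)
  6: 2(w=1), 4(w=2)
  7: 2(w=4), 4(w=3)

Step 2: Apply Dijkstra's algorithm from vertex 6:
  Visit vertex 6 (distance=0)
    Update dist[2] = 1
    Update dist[4] = 2
  Visit vertex 2 (distance=1)
    Update dist[1] = 4
    Update dist[3] = 3
    Update dist[7] = 5
  Visit vertex 4 (distance=2)
  Visit vertex 3 (distance=3)
    Update dist[5] = 9
  Visit vertex 1 (distance=4)
    Update dist[5] = 5
  Visit vertex 5 (distance=5)
  Visit vertex 7 (distance=5)

Step 3: Shortest path: 6 -> 2 -> 7
Total weight: 1 + 4 = 5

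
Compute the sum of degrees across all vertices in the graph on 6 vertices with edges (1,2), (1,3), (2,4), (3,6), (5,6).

Step 1: Count edges incident to each vertex:
  deg(1) = 2 (neighbors: 2, 3)
  deg(2) = 2 (neighbors: 1, 4)
  deg(3) = 2 (neighbors: 1, 6)
  deg(4) = 1 (neighbors: 2)
  deg(5) = 1 (neighbors: 6)
  deg(6) = 2 (neighbors: 3, 5)

Step 2: Sum all degrees:
  2 + 2 + 2 + 1 + 1 + 2 = 10

Verification: sum of degrees = 2 * |E| = 2 * 5 = 10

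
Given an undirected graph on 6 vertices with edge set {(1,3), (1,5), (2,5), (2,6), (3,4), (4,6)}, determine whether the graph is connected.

Step 1: Build adjacency list from edges:
  1: 3, 5
  2: 5, 6
  3: 1, 4
  4: 3, 6
  5: 1, 2
  6: 2, 4

Step 2: Run BFS/DFS from vertex 1:
  Visited: {1, 3, 5, 4, 2, 6}
  Reached 6 of 6 vertices

Step 3: All 6 vertices reached from vertex 1, so the graph is connected.
Answer: Yes, the graph is connected.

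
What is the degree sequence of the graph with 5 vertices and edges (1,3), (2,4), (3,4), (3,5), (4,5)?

Step 1: Count edges incident to each vertex:
  deg(1) = 1 (neighbors: 3)
  deg(2) = 1 (neighbors: 4)
  deg(3) = 3 (neighbors: 1, 4, 5)
  deg(4) = 3 (neighbors: 2, 3, 5)
  deg(5) = 2 (neighbors: 3, 4)

Step 2: Sort degrees in non-increasing order:
  Degrees: [1, 1, 3, 3, 2] -> sorted: [3, 3, 2, 1, 1]

Degree sequence: [3, 3, 2, 1, 1]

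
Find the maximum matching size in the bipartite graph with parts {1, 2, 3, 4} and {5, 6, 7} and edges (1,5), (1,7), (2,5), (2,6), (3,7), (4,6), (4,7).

Step 1: List the neighbors of each left vertex:
  1: 5, 7
  2: 5, 6
  3: 7
  4: 6, 7

Step 2: Greedily match left vertices, then look for augmenting paths:
  Match 1 -- 5
  Match 2 -- 6
  Match 3 -- 7
  No augmenting path remains.

Step 3: Verify this is maximum:
  Matching size 3 = min(|L|, |R|) = min(4, 3), which is an upper bound, so this matching is maximum.

Maximum matching: {(1,5), (2,6), (3,7)}
Size: 3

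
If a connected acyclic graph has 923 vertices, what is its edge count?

A tree on n vertices always has exactly n - 1 edges.
For n = 923: edges = 923 - 1 = 922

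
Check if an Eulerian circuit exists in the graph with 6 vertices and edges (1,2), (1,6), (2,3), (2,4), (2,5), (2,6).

Step 1: Find the degree of each vertex:
  deg(1) = 2
  deg(2) = 5
  deg(3) = 1
  deg(4) = 1
  deg(5) = 1
  deg(6) = 2

Step 2: Count vertices with odd degree:
  Odd-degree vertices: 2, 3, 4, 5 (4 total)

Step 3: Apply Euler's theorem:
  - Eulerian circuit exists iff graph is connected and all vertices have even degree
  - Eulerian path exists iff graph is connected and has 0 or 2 odd-degree vertices

Graph has 4 odd-degree vertices (need 0 or 2).
Neither Eulerian path nor Eulerian circuit exists.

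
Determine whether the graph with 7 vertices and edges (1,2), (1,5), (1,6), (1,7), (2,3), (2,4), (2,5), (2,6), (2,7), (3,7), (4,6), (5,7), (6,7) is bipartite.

Step 1: Attempt 2-coloring using BFS:
  Start at vertex 1, assign color 0
  Color vertex 2 with color 1 (neighbor of 1)
  Color vertex 5 with color 1 (neighbor of 1)
  Color vertex 6 with color 1 (neighbor of 1)
  Color vertex 7 with color 1 (neighbor of 1)
  Color vertex 3 with color 0 (neighbor of 2)
  Color vertex 4 with color 0 (neighbor of 2)

Step 2: Conflict found! Vertices 2 and 5 are adjacent but have the same color.
This means the graph contains an odd cycle.

The graph is NOT bipartite.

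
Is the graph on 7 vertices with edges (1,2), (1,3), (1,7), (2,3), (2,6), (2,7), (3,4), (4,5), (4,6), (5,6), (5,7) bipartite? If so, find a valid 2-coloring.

Step 1: Attempt 2-coloring using BFS:
  Start at vertex 1, assign color 0
  Color vertex 2 with color 1 (neighbor of 1)
  Color vertex 3 with color 1 (neighbor of 1)
  Color vertex 7 with color 1 (neighbor of 1)

Step 2: Conflict found! Vertices 2 and 3 are adjacent but have the same color.
This means the graph contains an odd cycle.

The graph is NOT bipartite.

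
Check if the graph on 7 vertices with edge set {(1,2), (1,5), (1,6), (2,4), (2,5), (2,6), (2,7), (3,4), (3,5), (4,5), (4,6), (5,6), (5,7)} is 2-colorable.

Step 1: Attempt 2-coloring using BFS:
  Start at vertex 1, assign color 0
  Color vertex 2 with color 1 (neighbor of 1)
  Color vertex 5 with color 1 (neighbor of 1)
  Color vertex 6 with color 1 (neighbor of 1)
  Color vertex 4 with color 0 (neighbor of 2)

Step 2: Conflict found! Vertices 2 and 5 are adjacent but have the same color.
This means the graph contains an odd cycle.

The graph is NOT bipartite.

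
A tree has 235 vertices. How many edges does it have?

A tree on n vertices always has exactly n - 1 edges.
For n = 235: edges = 235 - 1 = 234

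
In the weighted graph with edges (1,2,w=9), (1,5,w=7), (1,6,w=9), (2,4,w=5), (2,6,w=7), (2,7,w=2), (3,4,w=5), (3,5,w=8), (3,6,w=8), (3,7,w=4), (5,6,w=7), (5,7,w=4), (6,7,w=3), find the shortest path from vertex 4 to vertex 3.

Step 1: Build adjacency list with weights:
  1: 2(w=9), 5(w=7), 6(w=9)
  2: 1(w=9), 4(w=5), 6(w=7), 7(w=2)
  3: 4(w=5), 5(w=8), 6(w=8), 7(w=4)
  4: 2(w=5), 3(w=5)
  5: 1(w=7), 3(w=8), 6(w=7), 7(w=4)
  6: 1(w=9), 2(w=7), 3(w=8), 5(w=7), 7(w=3)
  7: 2(w=2), 3(w=4), 5(w=4), 6(w=3)

Step 2: Apply Dijkstra's algorithm from vertex 4:
  Visit vertex 4 (distance=0)
    Update dist[2] = 5
    Update dist[3] = 5
  Visit vertex 2 (distance=5)
    Update dist[1] = 14
    Update dist[6] = 12
    Update dist[7] = 7
  Visit vertex 3 (distance=5)
    Update dist[5] = 13

Step 3: Shortest path: 4 -> 3
Total weight: 5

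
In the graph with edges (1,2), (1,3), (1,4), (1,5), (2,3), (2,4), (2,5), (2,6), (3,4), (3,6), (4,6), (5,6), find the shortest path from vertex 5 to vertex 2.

Step 1: Build adjacency list:
  1: 2, 3, 4, 5
  2: 1, 3, 4, 5, 6
  3: 1, 2, 4, 6
  4: 1, 2, 3, 6
  5: 1, 2, 6
  6: 2, 3, 4, 5

Step 2: BFS from vertex 5 to find shortest path to 2:
  vertex 1 reached at distance 1
  vertex 2 reached at distance 1

Step 3: Shortest path: 5 -> 2
Path length: 1 edge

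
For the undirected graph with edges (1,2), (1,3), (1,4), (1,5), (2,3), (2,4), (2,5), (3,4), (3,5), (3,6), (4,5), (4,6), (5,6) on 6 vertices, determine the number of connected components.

Step 1: Build adjacency list from edges:
  1: 2, 3, 4, 5
  2: 1, 3, 4, 5
  3: 1, 2, 4, 5, 6
  4: 1, 2, 3, 5, 6
  5: 1, 2, 3, 4, 6
  6: 3, 4, 5

Step 2: Run BFS/DFS from vertex 1:
  Visited: {1, 2, 3, 4, 5, 6}
  Reached 6 of 6 vertices

Step 3: All 6 vertices reached from vertex 1, so the graph is connected.
Number of connected components: 1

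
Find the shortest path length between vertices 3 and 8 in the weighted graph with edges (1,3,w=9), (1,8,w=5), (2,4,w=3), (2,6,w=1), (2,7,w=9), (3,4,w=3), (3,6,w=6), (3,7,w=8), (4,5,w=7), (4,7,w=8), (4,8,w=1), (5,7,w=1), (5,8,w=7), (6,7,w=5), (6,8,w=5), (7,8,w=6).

Step 1: Build adjacency list with weights:
  1: 3(w=9), 8(w=5)
  2: 4(w=3), 6(w=1), 7(w=9)
  3: 1(w=9), 4(w=3), 6(w=6), 7(w=8)
  4: 2(w=3), 3(w=3), 5(w=7), 7(w=8), 8(w=1)
  5: 4(w=7), 7(w=1), 8(w=7)
  6: 2(w=1), 3(w=6), 7(w=5), 8(w=5)
  7: 2(w=9), 3(w=8), 4(w=8), 5(w=1), 6(w=5), 8(w=6)
  8: 1(w=5), 4(w=1), 5(w=7), 6(w=5), 7(w=6)

Step 2: Apply Dijkstra's algorithm from vertex 3:
  Visit vertex 3 (distance=0)
    Update dist[1] = 9
    Update dist[4] = 3
    Update dist[6] = 6
    Update dist[7] = 8
  Visit vertex 4 (distance=3)
    Update dist[2] = 6
    Update dist[5] = 10
    Update dist[8] = 4
  Visit vertex 8 (distance=4)

Step 3: Shortest path: 3 -> 4 -> 8
Total weight: 3 + 1 = 4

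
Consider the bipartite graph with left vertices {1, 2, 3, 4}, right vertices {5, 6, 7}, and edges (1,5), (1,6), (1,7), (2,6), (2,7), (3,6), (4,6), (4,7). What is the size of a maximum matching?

Step 1: List the neighbors of each left vertex:
  1: 5, 6, 7
  2: 6, 7
  3: 6
  4: 6, 7

Step 2: Greedily match left vertices, then look for augmenting paths:
  Match 1 -- 5
  Match 2 -- 6
  Match 4 -- 7
  No augmenting path remains.

Step 3: Verify this is maximum:
  Matching size 3 = min(|L|, |R|) = min(4, 3), which is an upper bound, so this matching is maximum.

Maximum matching: {(1,5), (2,6), (4,7)}
Size: 3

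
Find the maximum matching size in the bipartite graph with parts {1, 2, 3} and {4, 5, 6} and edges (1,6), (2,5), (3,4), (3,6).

Step 1: List the neighbors of each left vertex:
  1: 6
  2: 5
  3: 4, 6

Step 2: Greedily match left vertices, then look for augmenting paths:
  Match 1 -- 6
  Match 2 -- 5
  Match 3 -- 4
  No augmenting path remains.

Step 3: Verify this is maximum:
  Matching size 3 = min(|L|, |R|) = min(3, 3), which is an upper bound, so this matching is maximum.

Maximum matching: {(1,6), (2,5), (3,4)}
Size: 3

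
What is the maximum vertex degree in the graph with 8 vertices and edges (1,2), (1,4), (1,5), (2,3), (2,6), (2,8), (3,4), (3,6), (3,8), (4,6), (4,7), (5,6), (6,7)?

Step 1: Count edges incident to each vertex:
  deg(1) = 3 (neighbors: 2, 4, 5)
  deg(2) = 4 (neighbors: 1, 3, 6, 8)
  deg(3) = 4 (neighbors: 2, 4, 6, 8)
  deg(4) = 4 (neighbors: 1, 3, 6, 7)
  deg(5) = 2 (neighbors: 1, 6)
  deg(6) = 5 (neighbors: 2, 3, 4, 5, 7)
  deg(7) = 2 (neighbors: 4, 6)
  deg(8) = 2 (neighbors: 2, 3)

Step 2: Find maximum:
  max(3, 4, 4, 4, 2, 5, 2, 2) = 5 (vertex 6)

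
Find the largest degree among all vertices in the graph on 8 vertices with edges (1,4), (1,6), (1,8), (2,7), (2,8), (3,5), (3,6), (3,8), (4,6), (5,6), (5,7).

Step 1: Count edges incident to each vertex:
  deg(1) = 3 (neighbors: 4, 6, 8)
  deg(2) = 2 (neighbors: 7, 8)
  deg(3) = 3 (neighbors: 5, 6, 8)
  deg(4) = 2 (neighbors: 1, 6)
  deg(5) = 3 (neighbors: 3, 6, 7)
  deg(6) = 4 (neighbors: 1, 3, 4, 5)
  deg(7) = 2 (neighbors: 2, 5)
  deg(8) = 3 (neighbors: 1, 2, 3)

Step 2: Find maximum:
  max(3, 2, 3, 2, 3, 4, 2, 3) = 4 (vertex 6)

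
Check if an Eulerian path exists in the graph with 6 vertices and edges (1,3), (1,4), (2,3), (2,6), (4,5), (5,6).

Step 1: Find the degree of each vertex:
  deg(1) = 2
  deg(2) = 2
  deg(3) = 2
  deg(4) = 2
  deg(5) = 2
  deg(6) = 2

Step 2: Count vertices with odd degree:
  All vertices have even degree (0 odd-degree vertices)

Step 3: Apply Euler's theorem:
  - Eulerian circuit exists iff graph is connected and all vertices have even degree
  - Eulerian path exists iff graph is connected and has 0 or 2 odd-degree vertices

Graph is connected with 0 odd-degree vertices.
Both Eulerian circuit and Eulerian path exist.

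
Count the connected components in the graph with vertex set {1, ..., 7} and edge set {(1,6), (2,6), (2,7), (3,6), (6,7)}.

Step 1: Build adjacency list from edges:
  1: 6
  2: 6, 7
  3: 6
  4: (none)
  5: (none)
  6: 1, 2, 3, 7
  7: 2, 6

Step 2: Run BFS/DFS from vertex 1:
  Visited: {1, 6, 2, 3, 7}
  Reached 5 of 7 vertices

Step 3: Only 5 of 7 vertices reached. Graph is disconnected.
Connected components: {1, 2, 3, 6, 7}, {4}, {5}
Number of connected components: 3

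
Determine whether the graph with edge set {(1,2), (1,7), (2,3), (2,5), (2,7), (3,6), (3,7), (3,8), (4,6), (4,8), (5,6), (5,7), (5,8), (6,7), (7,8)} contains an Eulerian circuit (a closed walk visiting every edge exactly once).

Step 1: Find the degree of each vertex:
  deg(1) = 2
  deg(2) = 4
  deg(3) = 4
  deg(4) = 2
  deg(5) = 4
  deg(6) = 4
  deg(7) = 6
  deg(8) = 4

Step 2: Count vertices with odd degree:
  All vertices have even degree (0 odd-degree vertices)

Step 3: Apply Euler's theorem:
  - Eulerian circuit exists iff graph is connected and all vertices have even degree
  - Eulerian path exists iff graph is connected and has 0 or 2 odd-degree vertices

Graph is connected with 0 odd-degree vertices.
Both Eulerian circuit and Eulerian path exist.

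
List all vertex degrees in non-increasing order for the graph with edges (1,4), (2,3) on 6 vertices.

Step 1: Count edges incident to each vertex:
  deg(1) = 1 (neighbors: 4)
  deg(2) = 1 (neighbors: 3)
  deg(3) = 1 (neighbors: 2)
  deg(4) = 1 (neighbors: 1)
  deg(5) = 0 (neighbors: none)
  deg(6) = 0 (neighbors: none)

Step 2: Sort degrees in non-increasing order:
  Degrees: [1, 1, 1, 1, 0, 0] -> sorted: [1, 1, 1, 1, 0, 0]

Degree sequence: [1, 1, 1, 1, 0, 0]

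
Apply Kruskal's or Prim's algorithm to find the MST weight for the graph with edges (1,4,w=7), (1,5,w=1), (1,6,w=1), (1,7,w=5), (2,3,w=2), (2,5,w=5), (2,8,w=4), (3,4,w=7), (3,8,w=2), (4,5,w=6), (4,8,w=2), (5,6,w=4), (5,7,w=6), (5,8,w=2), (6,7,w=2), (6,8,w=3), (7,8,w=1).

Apply Kruskal's algorithm (sort edges by weight, add if no cycle):

Sorted edges by weight:
  (1,5) w=1
  (1,6) w=1
  (7,8) w=1
  (2,3) w=2
  (3,8) w=2
  (4,8) w=2
  (5,8) w=2
  (6,7) w=2
  (6,8) w=3
  (2,8) w=4
  (5,6) w=4
  (1,7) w=5
  (2,5) w=5
  (4,5) w=6
  (5,7) w=6
  (1,4) w=7
  (3,4) w=7

Add edge (1,5) w=1 -- no cycle. Running total: 1
Add edge (1,6) w=1 -- no cycle. Running total: 2
Add edge (7,8) w=1 -- no cycle. Running total: 3
Add edge (2,3) w=2 -- no cycle. Running total: 5
Add edge (3,8) w=2 -- no cycle. Running total: 7
Add edge (4,8) w=2 -- no cycle. Running total: 9
Add edge (5,8) w=2 -- no cycle. Running total: 11

MST edges: (1,5,w=1), (1,6,w=1), (7,8,w=1), (2,3,w=2), (3,8,w=2), (4,8,w=2), (5,8,w=2)
Total MST weight: 1 + 1 + 1 + 2 + 2 + 2 + 2 = 11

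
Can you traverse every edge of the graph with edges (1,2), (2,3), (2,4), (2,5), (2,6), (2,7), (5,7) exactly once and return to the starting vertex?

Step 1: Find the degree of each vertex:
  deg(1) = 1
  deg(2) = 6
  deg(3) = 1
  deg(4) = 1
  deg(5) = 2
  deg(6) = 1
  deg(7) = 2

Step 2: Count vertices with odd degree:
  Odd-degree vertices: 1, 3, 4, 6 (4 total)

Step 3: Apply Euler's theorem:
  - Eulerian circuit exists iff graph is connected and all vertices have even degree
  - Eulerian path exists iff graph is connected and has 0 or 2 odd-degree vertices

Graph has 4 odd-degree vertices (need 0 or 2).
Neither Eulerian path nor Eulerian circuit exists.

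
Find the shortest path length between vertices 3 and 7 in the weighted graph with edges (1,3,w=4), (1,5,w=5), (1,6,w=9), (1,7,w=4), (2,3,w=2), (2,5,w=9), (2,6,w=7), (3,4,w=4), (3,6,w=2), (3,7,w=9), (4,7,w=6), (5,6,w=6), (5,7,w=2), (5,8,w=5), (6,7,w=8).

Step 1: Build adjacency list with weights:
  1: 3(w=4), 5(w=5), 6(w=9), 7(w=4)
  2: 3(w=2), 5(w=9), 6(w=7)
  3: 1(w=4), 2(w=2), 4(w=4), 6(w=2), 7(w=9)
  4: 3(w=4), 7(w=6)
  5: 1(w=5), 2(w=9), 6(w=6), 7(w=2), 8(w=5)
  6: 1(w=9), 2(w=7), 3(w=2), 5(w=6), 7(w=8)
  7: 1(w=4), 3(w=9), 4(w=6), 5(w=2), 6(w=8)
  8: 5(w=5)

Step 2: Apply Dijkstra's algorithm from vertex 3:
  Visit vertex 3 (distance=0)
    Update dist[1] = 4
    Update dist[2] = 2
    Update dist[4] = 4
    Update dist[6] = 2
    Update dist[7] = 9
  Visit vertex 2 (distance=2)
    Update dist[5] = 11
  Visit vertex 6 (distance=2)
    Update dist[5] = 8
  Visit vertex 1 (distance=4)
    Update dist[7] = 8
  Visit vertex 4 (distance=4)
  Visit vertex 5 (distance=8)
    Update dist[8] = 13
  Visit vertex 7 (distance=8)

Step 3: Shortest path: 3 -> 1 -> 7
Total weight: 4 + 4 = 8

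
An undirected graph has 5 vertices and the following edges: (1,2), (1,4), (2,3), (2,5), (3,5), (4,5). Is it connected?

Step 1: Build adjacency list from edges:
  1: 2, 4
  2: 1, 3, 5
  3: 2, 5
  4: 1, 5
  5: 2, 3, 4

Step 2: Run BFS/DFS from vertex 1:
  Visited: {1, 2, 4, 3, 5}
  Reached 5 of 5 vertices

Step 3: All 5 vertices reached from vertex 1, so the graph is connected.
Answer: Yes, the graph is connected.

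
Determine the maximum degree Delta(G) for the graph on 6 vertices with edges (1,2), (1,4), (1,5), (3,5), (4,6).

Step 1: Count edges incident to each vertex:
  deg(1) = 3 (neighbors: 2, 4, 5)
  deg(2) = 1 (neighbors: 1)
  deg(3) = 1 (neighbors: 5)
  deg(4) = 2 (neighbors: 1, 6)
  deg(5) = 2 (neighbors: 1, 3)
  deg(6) = 1 (neighbors: 4)

Step 2: Find maximum:
  max(3, 1, 1, 2, 2, 1) = 3 (vertex 1)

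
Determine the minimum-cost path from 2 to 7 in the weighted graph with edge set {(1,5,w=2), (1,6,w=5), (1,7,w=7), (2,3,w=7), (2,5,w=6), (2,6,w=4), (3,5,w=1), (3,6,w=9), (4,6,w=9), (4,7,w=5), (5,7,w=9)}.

Step 1: Build adjacency list with weights:
  1: 5(w=2), 6(w=5), 7(w=7)
  2: 3(w=7), 5(w=6), 6(w=4)
  3: 2(w=7), 5(w=1), 6(w=9)
  4: 6(w=9), 7(w=5)
  5: 1(w=2), 2(w=6), 3(w=1), 7(w=9)
  6: 1(w=5), 2(w=4), 3(w=9), 4(w=9)
  7: 1(w=7), 4(w=5), 5(w=9)

Step 2: Apply Dijkstra's algorithm from vertex 2:
  Visit vertex 2 (distance=0)
    Update dist[3] = 7
    Update dist[5] = 6
    Update dist[6] = 4
  Visit vertex 6 (distance=4)
    Update dist[1] = 9
    Update dist[4] = 13
  Visit vertex 5 (distance=6)
    Update dist[1] = 8
    Update dist[7] = 15
  Visit vertex 3 (distance=7)
  Visit vertex 1 (distance=8)
  Visit vertex 4 (distance=13)
  Visit vertex 7 (distance=15)

Step 3: Shortest path: 2 -> 5 -> 7
Total weight: 6 + 9 = 15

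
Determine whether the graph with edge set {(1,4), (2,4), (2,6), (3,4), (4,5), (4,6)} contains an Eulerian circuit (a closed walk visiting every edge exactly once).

Step 1: Find the degree of each vertex:
  deg(1) = 1
  deg(2) = 2
  deg(3) = 1
  deg(4) = 5
  deg(5) = 1
  deg(6) = 2

Step 2: Count vertices with odd degree:
  Odd-degree vertices: 1, 3, 4, 5 (4 total)

Step 3: Apply Euler's theorem:
  - Eulerian circuit exists iff graph is connected and all vertices have even degree
  - Eulerian path exists iff graph is connected and has 0 or 2 odd-degree vertices

Graph has 4 odd-degree vertices (need 0 or 2).
Neither Eulerian path nor Eulerian circuit exists.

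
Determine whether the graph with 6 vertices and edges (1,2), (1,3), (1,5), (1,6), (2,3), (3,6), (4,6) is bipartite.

Step 1: Attempt 2-coloring using BFS:
  Start at vertex 1, assign color 0
  Color vertex 2 with color 1 (neighbor of 1)
  Color vertex 3 with color 1 (neighbor of 1)
  Color vertex 5 with color 1 (neighbor of 1)
  Color vertex 6 with color 1 (neighbor of 1)

Step 2: Conflict found! Vertices 2 and 3 are adjacent but have the same color.
This means the graph contains an odd cycle.

The graph is NOT bipartite.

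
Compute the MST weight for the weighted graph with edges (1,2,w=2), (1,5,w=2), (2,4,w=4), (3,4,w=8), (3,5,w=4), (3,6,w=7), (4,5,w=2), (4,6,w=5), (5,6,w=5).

Apply Kruskal's algorithm (sort edges by weight, add if no cycle):

Sorted edges by weight:
  (1,2) w=2
  (1,5) w=2
  (4,5) w=2
  (2,4) w=4
  (3,5) w=4
  (4,6) w=5
  (5,6) w=5
  (3,6) w=7
  (3,4) w=8

Add edge (1,2) w=2 -- no cycle. Running total: 2
Add edge (1,5) w=2 -- no cycle. Running total: 4
Add edge (4,5) w=2 -- no cycle. Running total: 6
Skip edge (2,4) w=4 -- would create cycle
Add edge (3,5) w=4 -- no cycle. Running total: 10
Add edge (4,6) w=5 -- no cycle. Running total: 15

MST edges: (1,2,w=2), (1,5,w=2), (4,5,w=2), (3,5,w=4), (4,6,w=5)
Total MST weight: 2 + 2 + 2 + 4 + 5 = 15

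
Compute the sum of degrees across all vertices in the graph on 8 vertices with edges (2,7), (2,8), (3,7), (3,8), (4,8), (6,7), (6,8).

Step 1: Count edges incident to each vertex:
  deg(1) = 0 (neighbors: none)
  deg(2) = 2 (neighbors: 7, 8)
  deg(3) = 2 (neighbors: 7, 8)
  deg(4) = 1 (neighbors: 8)
  deg(5) = 0 (neighbors: none)
  deg(6) = 2 (neighbors: 7, 8)
  deg(7) = 3 (neighbors: 2, 3, 6)
  deg(8) = 4 (neighbors: 2, 3, 4, 6)

Step 2: Sum all degrees:
  0 + 2 + 2 + 1 + 0 + 2 + 3 + 4 = 14

Verification: sum of degrees = 2 * |E| = 2 * 7 = 14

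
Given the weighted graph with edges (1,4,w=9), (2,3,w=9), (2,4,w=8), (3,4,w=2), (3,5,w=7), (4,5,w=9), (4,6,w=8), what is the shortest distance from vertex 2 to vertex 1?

Step 1: Build adjacency list with weights:
  1: 4(w=9)
  2: 3(w=9), 4(w=8)
  3: 2(w=9), 4(w=2), 5(w=7)
  4: 1(w=9), 2(w=8), 3(w=2), 5(w=9), 6(w=8)
  5: 3(w=7), 4(w=9)
  6: 4(w=8)

Step 2: Apply Dijkstra's algorithm from vertex 2:
  Visit vertex 2 (distance=0)
    Update dist[3] = 9
    Update dist[4] = 8
  Visit vertex 4 (distance=8)
    Update dist[1] = 17
    Update dist[5] = 17
    Update dist[6] = 16
  Visit vertex 3 (distance=9)
    Update dist[5] = 16
  Visit vertex 5 (distance=16)
  Visit vertex 6 (distance=16)
  Visit vertex 1 (distance=17)

Step 3: Shortest path: 2 -> 4 -> 1
Total weight: 8 + 9 = 17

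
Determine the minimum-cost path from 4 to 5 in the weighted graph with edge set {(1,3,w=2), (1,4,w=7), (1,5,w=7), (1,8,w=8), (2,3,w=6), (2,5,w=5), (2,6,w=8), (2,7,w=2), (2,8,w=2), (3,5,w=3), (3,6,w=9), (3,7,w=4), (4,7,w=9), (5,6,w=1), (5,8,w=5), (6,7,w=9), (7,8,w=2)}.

Step 1: Build adjacency list with weights:
  1: 3(w=2), 4(w=7), 5(w=7), 8(w=8)
  2: 3(w=6), 5(w=5), 6(w=8), 7(w=2), 8(w=2)
  3: 1(w=2), 2(w=6), 5(w=3), 6(w=9), 7(w=4)
  4: 1(w=7), 7(w=9)
  5: 1(w=7), 2(w=5), 3(w=3), 6(w=1), 8(w=5)
  6: 2(w=8), 3(w=9), 5(w=1), 7(w=9)
  7: 2(w=2), 3(w=4), 4(w=9), 6(w=9), 8(w=2)
  8: 1(w=8), 2(w=2), 5(w=5), 7(w=2)

Step 2: Apply Dijkstra's algorithm from vertex 4:
  Visit vertex 4 (distance=0)
    Update dist[1] = 7
    Update dist[7] = 9
  Visit vertex 1 (distance=7)
    Update dist[3] = 9
    Update dist[5] = 14
    Update dist[8] = 15
  Visit vertex 3 (distance=9)
    Update dist[2] = 15
    Update dist[5] = 12
    Update dist[6] = 18
  Visit vertex 7 (distance=9)
    Update dist[2] = 11
    Update dist[8] = 11
  Visit vertex 2 (distance=11)
  Visit vertex 8 (distance=11)
  Visit vertex 5 (distance=12)
    Update dist[6] = 13

Step 3: Shortest path: 4 -> 1 -> 3 -> 5
Total weight: 7 + 2 + 3 = 12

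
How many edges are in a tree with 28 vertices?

A tree on n vertices always has exactly n - 1 edges.
For n = 28: edges = 28 - 1 = 27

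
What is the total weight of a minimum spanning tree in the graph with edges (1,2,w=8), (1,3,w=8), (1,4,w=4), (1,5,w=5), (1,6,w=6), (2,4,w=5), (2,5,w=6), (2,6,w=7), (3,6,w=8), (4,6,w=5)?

Apply Kruskal's algorithm (sort edges by weight, add if no cycle):

Sorted edges by weight:
  (1,4) w=4
  (1,5) w=5
  (2,4) w=5
  (4,6) w=5
  (1,6) w=6
  (2,5) w=6
  (2,6) w=7
  (1,3) w=8
  (1,2) w=8
  (3,6) w=8

Add edge (1,4) w=4 -- no cycle. Running total: 4
Add edge (1,5) w=5 -- no cycle. Running total: 9
Add edge (2,4) w=5 -- no cycle. Running total: 14
Add edge (4,6) w=5 -- no cycle. Running total: 19
Skip edge (1,6) w=6 -- would create cycle
Skip edge (2,5) w=6 -- would create cycle
Skip edge (2,6) w=7 -- would create cycle
Add edge (1,3) w=8 -- no cycle. Running total: 27

MST edges: (1,4,w=4), (1,5,w=5), (2,4,w=5), (4,6,w=5), (1,3,w=8)
Total MST weight: 4 + 5 + 5 + 5 + 8 = 27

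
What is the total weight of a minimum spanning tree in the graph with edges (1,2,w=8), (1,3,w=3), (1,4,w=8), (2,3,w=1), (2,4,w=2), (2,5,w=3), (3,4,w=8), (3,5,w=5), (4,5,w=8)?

Apply Kruskal's algorithm (sort edges by weight, add if no cycle):

Sorted edges by weight:
  (2,3) w=1
  (2,4) w=2
  (1,3) w=3
  (2,5) w=3
  (3,5) w=5
  (1,2) w=8
  (1,4) w=8
  (3,4) w=8
  (4,5) w=8

Add edge (2,3) w=1 -- no cycle. Running total: 1
Add edge (2,4) w=2 -- no cycle. Running total: 3
Add edge (1,3) w=3 -- no cycle. Running total: 6
Add edge (2,5) w=3 -- no cycle. Running total: 9

MST edges: (2,3,w=1), (2,4,w=2), (1,3,w=3), (2,5,w=3)
Total MST weight: 1 + 2 + 3 + 3 = 9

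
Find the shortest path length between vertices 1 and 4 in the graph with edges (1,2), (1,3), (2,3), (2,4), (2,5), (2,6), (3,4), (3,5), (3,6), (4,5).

Step 1: Build adjacency list:
  1: 2, 3
  2: 1, 3, 4, 5, 6
  3: 1, 2, 4, 5, 6
  4: 2, 3, 5
  5: 2, 3, 4
  6: 2, 3

Step 2: BFS from vertex 1 to find shortest path to 4:
  vertex 2 reached at distance 1
  vertex 3 reached at distance 1
  vertex 4 reached at distance 2

Step 3: Shortest path: 1 -> 3 -> 4
Path length: 2 edges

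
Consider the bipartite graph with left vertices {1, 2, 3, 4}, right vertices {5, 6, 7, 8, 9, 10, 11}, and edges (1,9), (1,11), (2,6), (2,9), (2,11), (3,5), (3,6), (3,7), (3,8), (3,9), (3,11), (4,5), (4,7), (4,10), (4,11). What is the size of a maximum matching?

Step 1: List the neighbors of each left vertex:
  1: 9, 11
  2: 6, 9, 11
  3: 5, 6, 7, 8, 9, 11
  4: 5, 7, 10, 11

Step 2: Greedily match left vertices, then look for augmenting paths:
  Match 1 -- 9
  Match 2 -- 6
  Match 3 -- 5
  Match 4 -- 7
  No augmenting path remains.

Step 3: Verify this is maximum:
  Matching size 4 = min(|L|, |R|) = min(4, 7), which is an upper bound, so this matching is maximum.

Maximum matching: {(1,9), (2,6), (3,5), (4,7)}
Size: 4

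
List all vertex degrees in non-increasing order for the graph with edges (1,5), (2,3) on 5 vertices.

Step 1: Count edges incident to each vertex:
  deg(1) = 1 (neighbors: 5)
  deg(2) = 1 (neighbors: 3)
  deg(3) = 1 (neighbors: 2)
  deg(4) = 0 (neighbors: none)
  deg(5) = 1 (neighbors: 1)

Step 2: Sort degrees in non-increasing order:
  Degrees: [1, 1, 1, 0, 1] -> sorted: [1, 1, 1, 1, 0]

Degree sequence: [1, 1, 1, 1, 0]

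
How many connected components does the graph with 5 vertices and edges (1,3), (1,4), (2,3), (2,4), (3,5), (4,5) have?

Step 1: Build adjacency list from edges:
  1: 3, 4
  2: 3, 4
  3: 1, 2, 5
  4: 1, 2, 5
  5: 3, 4

Step 2: Run BFS/DFS from vertex 1:
  Visited: {1, 3, 4, 2, 5}
  Reached 5 of 5 vertices

Step 3: All 5 vertices reached from vertex 1, so the graph is connected.
Number of connected components: 1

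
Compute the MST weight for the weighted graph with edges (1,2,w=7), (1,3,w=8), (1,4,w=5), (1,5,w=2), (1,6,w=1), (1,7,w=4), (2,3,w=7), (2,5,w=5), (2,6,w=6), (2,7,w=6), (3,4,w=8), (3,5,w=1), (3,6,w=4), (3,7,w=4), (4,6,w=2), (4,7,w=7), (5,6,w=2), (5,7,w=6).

Apply Kruskal's algorithm (sort edges by weight, add if no cycle):

Sorted edges by weight:
  (1,6) w=1
  (3,5) w=1
  (1,5) w=2
  (4,6) w=2
  (5,6) w=2
  (1,7) w=4
  (3,6) w=4
  (3,7) w=4
  (1,4) w=5
  (2,5) w=5
  (2,6) w=6
  (2,7) w=6
  (5,7) w=6
  (1,2) w=7
  (2,3) w=7
  (4,7) w=7
  (1,3) w=8
  (3,4) w=8

Add edge (1,6) w=1 -- no cycle. Running total: 1
Add edge (3,5) w=1 -- no cycle. Running total: 2
Add edge (1,5) w=2 -- no cycle. Running total: 4
Add edge (4,6) w=2 -- no cycle. Running total: 6
Skip edge (5,6) w=2 -- would create cycle
Add edge (1,7) w=4 -- no cycle. Running total: 10
Skip edge (3,6) w=4 -- would create cycle
Skip edge (3,7) w=4 -- would create cycle
Skip edge (1,4) w=5 -- would create cycle
Add edge (2,5) w=5 -- no cycle. Running total: 15

MST edges: (1,6,w=1), (3,5,w=1), (1,5,w=2), (4,6,w=2), (1,7,w=4), (2,5,w=5)
Total MST weight: 1 + 1 + 2 + 2 + 4 + 5 = 15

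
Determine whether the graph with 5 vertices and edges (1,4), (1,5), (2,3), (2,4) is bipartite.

Step 1: Attempt 2-coloring using BFS:
  Start at vertex 1, assign color 0
  Color vertex 4 with color 1 (neighbor of 1)
  Color vertex 5 with color 1 (neighbor of 1)
  Color vertex 2 with color 0 (neighbor of 4)
  Color vertex 3 with color 1 (neighbor of 2)

Step 2: 2-coloring succeeded. No conflicts found.
  Set A (color 0): {1, 2}
  Set B (color 1): {3, 4, 5}

The graph is bipartite with partition {1, 2}, {3, 4, 5}.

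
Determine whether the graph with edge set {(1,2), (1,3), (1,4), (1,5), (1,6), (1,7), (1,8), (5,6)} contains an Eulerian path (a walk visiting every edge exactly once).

Step 1: Find the degree of each vertex:
  deg(1) = 7
  deg(2) = 1
  deg(3) = 1
  deg(4) = 1
  deg(5) = 2
  deg(6) = 2
  deg(7) = 1
  deg(8) = 1

Step 2: Count vertices with odd degree:
  Odd-degree vertices: 1, 2, 3, 4, 7, 8 (6 total)

Step 3: Apply Euler's theorem:
  - Eulerian circuit exists iff graph is connected and all vertices have even degree
  - Eulerian path exists iff graph is connected and has 0 or 2 odd-degree vertices

Graph has 6 odd-degree vertices (need 0 or 2).
Neither Eulerian path nor Eulerian circuit exists.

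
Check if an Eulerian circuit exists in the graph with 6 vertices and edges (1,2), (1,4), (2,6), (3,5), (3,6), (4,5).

Step 1: Find the degree of each vertex:
  deg(1) = 2
  deg(2) = 2
  deg(3) = 2
  deg(4) = 2
  deg(5) = 2
  deg(6) = 2

Step 2: Count vertices with odd degree:
  All vertices have even degree (0 odd-degree vertices)

Step 3: Apply Euler's theorem:
  - Eulerian circuit exists iff graph is connected and all vertices have even degree
  - Eulerian path exists iff graph is connected and has 0 or 2 odd-degree vertices

Graph is connected with 0 odd-degree vertices.
Both Eulerian circuit and Eulerian path exist.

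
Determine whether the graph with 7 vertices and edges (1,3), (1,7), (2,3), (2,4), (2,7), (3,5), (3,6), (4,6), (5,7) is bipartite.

Step 1: Attempt 2-coloring using BFS:
  Start at vertex 1, assign color 0
  Color vertex 3 with color 1 (neighbor of 1)
  Color vertex 7 with color 1 (neighbor of 1)
  Color vertex 2 with color 0 (neighbor of 3)
  Color vertex 5 with color 0 (neighbor of 3)
  Color vertex 6 with color 0 (neighbor of 3)
  Color vertex 4 with color 1 (neighbor of 2)

Step 2: 2-coloring succeeded. No conflicts found.
  Set A (color 0): {1, 2, 5, 6}
  Set B (color 1): {3, 4, 7}

The graph is bipartite with partition {1, 2, 5, 6}, {3, 4, 7}.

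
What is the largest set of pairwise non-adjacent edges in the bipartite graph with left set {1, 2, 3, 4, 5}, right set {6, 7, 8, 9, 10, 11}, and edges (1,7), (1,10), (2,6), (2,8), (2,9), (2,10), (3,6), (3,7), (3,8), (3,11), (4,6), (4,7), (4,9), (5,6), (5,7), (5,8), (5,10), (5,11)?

Step 1: List the neighbors of each left vertex:
  1: 7, 10
  2: 6, 8, 9, 10
  3: 6, 7, 8, 11
  4: 6, 7, 9
  5: 6, 7, 8, 10, 11

Step 2: Greedily match left vertices, then look for augmenting paths:
  Match 1 -- 7
  Match 2 -- 6
  Match 3 -- 8
  Match 4 -- 9
  Match 5 -- 10
  No augmenting path remains.

Step 3: Verify this is maximum:
  Matching size 5 = min(|L|, |R|) = min(5, 6), which is an upper bound, so this matching is maximum.

Maximum matching: {(1,7), (2,6), (3,8), (4,9), (5,10)}
Size: 5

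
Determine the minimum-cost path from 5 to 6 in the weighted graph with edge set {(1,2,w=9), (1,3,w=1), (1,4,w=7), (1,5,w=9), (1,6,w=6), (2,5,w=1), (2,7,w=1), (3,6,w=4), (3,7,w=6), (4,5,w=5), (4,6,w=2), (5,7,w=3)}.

Step 1: Build adjacency list with weights:
  1: 2(w=9), 3(w=1), 4(w=7), 5(w=9), 6(w=6)
  2: 1(w=9), 5(w=1), 7(w=1)
  3: 1(w=1), 6(w=4), 7(w=6)
  4: 1(w=7), 5(w=5), 6(w=2)
  5: 1(w=9), 2(w=1), 4(w=5), 7(w=3)
  6: 1(w=6), 3(w=4), 4(w=2)
  7: 2(w=1), 3(w=6), 5(w=3)

Step 2: Apply Dijkstra's algorithm from vertex 5:
  Visit vertex 5 (distance=0)
    Update dist[1] = 9
    Update dist[2] = 1
    Update dist[4] = 5
    Update dist[7] = 3
  Visit vertex 2 (distance=1)
    Update dist[7] = 2
  Visit vertex 7 (distance=2)
    Update dist[3] = 8
  Visit vertex 4 (distance=5)
    Update dist[6] = 7
  Visit vertex 6 (distance=7)

Step 3: Shortest path: 5 -> 4 -> 6
Total weight: 5 + 2 = 7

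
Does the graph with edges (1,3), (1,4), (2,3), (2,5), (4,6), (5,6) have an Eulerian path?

Step 1: Find the degree of each vertex:
  deg(1) = 2
  deg(2) = 2
  deg(3) = 2
  deg(4) = 2
  deg(5) = 2
  deg(6) = 2

Step 2: Count vertices with odd degree:
  All vertices have even degree (0 odd-degree vertices)

Step 3: Apply Euler's theorem:
  - Eulerian circuit exists iff graph is connected and all vertices have even degree
  - Eulerian path exists iff graph is connected and has 0 or 2 odd-degree vertices

Graph is connected with 0 odd-degree vertices.
Both Eulerian circuit and Eulerian path exist.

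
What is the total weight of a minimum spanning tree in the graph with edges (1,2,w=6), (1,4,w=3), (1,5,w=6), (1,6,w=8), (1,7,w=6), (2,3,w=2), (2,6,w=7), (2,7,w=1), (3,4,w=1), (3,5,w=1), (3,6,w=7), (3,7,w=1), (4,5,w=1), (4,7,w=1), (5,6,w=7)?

Apply Kruskal's algorithm (sort edges by weight, add if no cycle):

Sorted edges by weight:
  (2,7) w=1
  (3,7) w=1
  (3,4) w=1
  (3,5) w=1
  (4,7) w=1
  (4,5) w=1
  (2,3) w=2
  (1,4) w=3
  (1,7) w=6
  (1,2) w=6
  (1,5) w=6
  (2,6) w=7
  (3,6) w=7
  (5,6) w=7
  (1,6) w=8

Add edge (2,7) w=1 -- no cycle. Running total: 1
Add edge (3,7) w=1 -- no cycle. Running total: 2
Add edge (3,4) w=1 -- no cycle. Running total: 3
Add edge (3,5) w=1 -- no cycle. Running total: 4
Skip edge (4,7) w=1 -- would create cycle
Skip edge (4,5) w=1 -- would create cycle
Skip edge (2,3) w=2 -- would create cycle
Add edge (1,4) w=3 -- no cycle. Running total: 7
Skip edge (1,7) w=6 -- would create cycle
Skip edge (1,2) w=6 -- would create cycle
Skip edge (1,5) w=6 -- would create cycle
Add edge (2,6) w=7 -- no cycle. Running total: 14

MST edges: (2,7,w=1), (3,7,w=1), (3,4,w=1), (3,5,w=1), (1,4,w=3), (2,6,w=7)
Total MST weight: 1 + 1 + 1 + 1 + 3 + 7 = 14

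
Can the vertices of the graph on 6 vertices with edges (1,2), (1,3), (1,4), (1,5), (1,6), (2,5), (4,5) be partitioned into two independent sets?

Step 1: Attempt 2-coloring using BFS:
  Start at vertex 1, assign color 0
  Color vertex 2 with color 1 (neighbor of 1)
  Color vertex 3 with color 1 (neighbor of 1)
  Color vertex 4 with color 1 (neighbor of 1)
  Color vertex 5 with color 1 (neighbor of 1)
  Color vertex 6 with color 1 (neighbor of 1)

Step 2: Conflict found! Vertices 2 and 5 are adjacent but have the same color.
This means the graph contains an odd cycle.

The graph is NOT bipartite.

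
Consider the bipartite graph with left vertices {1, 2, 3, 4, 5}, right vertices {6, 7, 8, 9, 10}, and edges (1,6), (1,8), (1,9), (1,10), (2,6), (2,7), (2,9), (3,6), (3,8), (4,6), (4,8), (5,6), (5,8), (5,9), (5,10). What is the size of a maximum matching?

Step 1: List the neighbors of each left vertex:
  1: 6, 8, 9, 10
  2: 6, 7, 9
  3: 6, 8
  4: 6, 8
  5: 6, 8, 9, 10

Step 2: Greedily match left vertices, then look for augmenting paths:
  Match 1 -- 10
  Match 2 -- 7
  Match 3 -- 8
  Match 4 -- 6
  Match 5 -- 9
  No augmenting path remains.

Step 3: Verify this is maximum:
  Matching size 5 = min(|L|, |R|) = min(5, 5), which is an upper bound, so this matching is maximum.

Maximum matching: {(1,10), (2,7), (3,8), (4,6), (5,9)}
Size: 5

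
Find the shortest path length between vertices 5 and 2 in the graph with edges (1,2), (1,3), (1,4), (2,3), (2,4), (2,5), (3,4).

Step 1: Build adjacency list:
  1: 2, 3, 4
  2: 1, 3, 4, 5
  3: 1, 2, 4
  4: 1, 2, 3
  5: 2

Step 2: BFS from vertex 5 to find shortest path to 2:
  vertex 2 reached at distance 1

Step 3: Shortest path: 5 -> 2
Path length: 1 edge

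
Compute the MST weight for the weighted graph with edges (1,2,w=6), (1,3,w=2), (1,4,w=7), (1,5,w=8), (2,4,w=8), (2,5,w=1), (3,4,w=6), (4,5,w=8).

Apply Kruskal's algorithm (sort edges by weight, add if no cycle):

Sorted edges by weight:
  (2,5) w=1
  (1,3) w=2
  (1,2) w=6
  (3,4) w=6
  (1,4) w=7
  (1,5) w=8
  (2,4) w=8
  (4,5) w=8

Add edge (2,5) w=1 -- no cycle. Running total: 1
Add edge (1,3) w=2 -- no cycle. Running total: 3
Add edge (1,2) w=6 -- no cycle. Running total: 9
Add edge (3,4) w=6 -- no cycle. Running total: 15

MST edges: (2,5,w=1), (1,3,w=2), (1,2,w=6), (3,4,w=6)
Total MST weight: 1 + 2 + 6 + 6 = 15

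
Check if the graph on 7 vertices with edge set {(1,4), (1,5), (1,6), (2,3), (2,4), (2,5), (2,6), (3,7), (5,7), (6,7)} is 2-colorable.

Step 1: Attempt 2-coloring using BFS:
  Start at vertex 1, assign color 0
  Color vertex 4 with color 1 (neighbor of 1)
  Color vertex 5 with color 1 (neighbor of 1)
  Color vertex 6 with color 1 (neighbor of 1)
  Color vertex 2 with color 0 (neighbor of 4)
  Color vertex 7 with color 0 (neighbor of 5)
  Color vertex 3 with color 1 (neighbor of 2)

Step 2: 2-coloring succeeded. No conflicts found.
  Set A (color 0): {1, 2, 7}
  Set B (color 1): {3, 4, 5, 6}

The graph is bipartite with partition {1, 2, 7}, {3, 4, 5, 6}.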